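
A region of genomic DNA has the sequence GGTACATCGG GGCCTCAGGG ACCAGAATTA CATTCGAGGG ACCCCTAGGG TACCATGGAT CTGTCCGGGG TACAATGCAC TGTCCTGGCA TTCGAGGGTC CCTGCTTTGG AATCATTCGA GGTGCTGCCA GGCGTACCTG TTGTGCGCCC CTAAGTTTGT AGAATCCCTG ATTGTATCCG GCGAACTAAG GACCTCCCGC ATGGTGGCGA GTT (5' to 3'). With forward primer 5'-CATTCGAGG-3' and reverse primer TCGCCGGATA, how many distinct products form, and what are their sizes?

The forward primer CATTCGAGG matches the top strand at positions 31–39, 89–97, 114–122.
The reverse primer's reverse complement is TATCCGGCGA, matching at positions 175–184.
Each forward site pairs with the reverse site to give a product ending at position 184: sizes 154, 96, 71 bp.

Three products: 154 bp, 96 bp, 71 bp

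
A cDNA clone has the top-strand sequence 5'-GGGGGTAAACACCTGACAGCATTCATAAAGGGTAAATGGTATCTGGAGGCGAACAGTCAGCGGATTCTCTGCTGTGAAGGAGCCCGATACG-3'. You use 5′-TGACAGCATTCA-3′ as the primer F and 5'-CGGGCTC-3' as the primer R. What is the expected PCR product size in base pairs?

73 bp

Scanning the template, TGACAGCATTCA occurs at positions 14–25; this primer anneals to the bottom strand there with its 3' end pointing downstream.
Reverse complement of the reverse primer: GAGCCCG. This occurs on the top strand at positions 80–86.
Amplicon spans positions 14–86: 73 bp.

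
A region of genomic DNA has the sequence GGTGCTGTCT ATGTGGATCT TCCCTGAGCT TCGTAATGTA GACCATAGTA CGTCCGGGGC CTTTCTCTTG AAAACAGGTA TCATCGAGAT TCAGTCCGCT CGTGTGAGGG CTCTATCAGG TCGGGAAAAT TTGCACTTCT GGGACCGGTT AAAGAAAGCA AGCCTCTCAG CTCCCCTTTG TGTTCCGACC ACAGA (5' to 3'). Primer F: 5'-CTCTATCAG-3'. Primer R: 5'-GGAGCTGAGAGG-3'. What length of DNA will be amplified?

The forward primer matches the template at positions 111–119.
Taking the reverse complement of GGAGCTGAGAGG gives CCTCTCAGCTCC, found at positions 163–174 on the template; the primer anneals here to the top strand with its 3' end pointing upstream.
Product length = (reverse-primer end) − (forward-primer start) + 1 = 174 − 111 + 1 = 64 bp.

64 bp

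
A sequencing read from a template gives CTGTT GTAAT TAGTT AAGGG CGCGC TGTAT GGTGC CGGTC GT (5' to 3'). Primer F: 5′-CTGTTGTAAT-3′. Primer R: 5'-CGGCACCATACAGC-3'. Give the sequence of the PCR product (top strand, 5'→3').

Forward primer CTGTTGTAAT is found on the top strand at positions 1–10.
The reverse primer's reverse complement is GCTGTATGGTGCCG, which matches the template at positions 24–37.
The product is the template from position 1 through 37 (37 bp).

5'-CTGTTGTAATTAGTTAAGGGCGCGCTGTATGGTGCCG-3'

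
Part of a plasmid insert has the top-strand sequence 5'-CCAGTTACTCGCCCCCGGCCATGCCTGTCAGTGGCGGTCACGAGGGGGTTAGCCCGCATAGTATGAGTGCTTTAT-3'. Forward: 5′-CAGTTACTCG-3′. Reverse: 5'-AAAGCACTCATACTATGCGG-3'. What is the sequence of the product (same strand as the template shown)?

5'-CAGTTACTCGCCCCCGGCCATGCCTGTCAGTGGCGGTCACGAGGGGGTTAGCCCGCATAGTATGAGTGCTTT-3'

Scanning the template, CAGTTACTCG occurs at positions 2–11; this primer anneals to the bottom strand there with its 3' end pointing downstream.
Taking the reverse complement of AAAGCACTCATACTATGCGG gives CCGCATAGTATGAGTGCTTT, found at positions 54–73 on the template; the primer anneals here to the top strand with its 3' end pointing upstream.
The product is the template from position 2 through 73 (72 bp).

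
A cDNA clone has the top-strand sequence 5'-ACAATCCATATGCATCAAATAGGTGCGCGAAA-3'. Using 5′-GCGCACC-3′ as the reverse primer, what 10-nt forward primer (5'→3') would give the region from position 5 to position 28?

The reverse primer's reverse complement GGTGCGC matches the template at positions 22–28; the product starts at position 5.
The forward primer is identical to the top strand over positions 5–14: TCCATATGCA.

5'-TCCATATGCA-3'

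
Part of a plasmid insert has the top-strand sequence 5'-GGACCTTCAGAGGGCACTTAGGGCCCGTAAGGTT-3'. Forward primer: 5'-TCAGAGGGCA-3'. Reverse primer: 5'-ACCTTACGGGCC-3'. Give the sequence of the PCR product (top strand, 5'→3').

5'-TCAGAGGGCACTTAGGGCCCGTAAGGT-3'

The forward primer matches the template at positions 7–16.
Reverse complement of the reverse primer: GGCCCGTAAGGT. This occurs on the top strand at positions 22–33.
The product is the template from position 7 through 33 (27 bp).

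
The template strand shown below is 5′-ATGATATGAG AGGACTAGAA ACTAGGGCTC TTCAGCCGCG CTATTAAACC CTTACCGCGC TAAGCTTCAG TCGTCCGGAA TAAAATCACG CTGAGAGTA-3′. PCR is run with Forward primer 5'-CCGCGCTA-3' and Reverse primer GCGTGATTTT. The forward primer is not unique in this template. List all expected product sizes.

The forward primer CCGCGCTA matches the top strand at positions 36–43, 55–62.
The reverse primer's reverse complement is AAAATCACGC, matching at positions 82–91.
Each forward site pairs with the reverse site to give a product ending at position 91: sizes 56, 37 bp.

56 bp, 37 bp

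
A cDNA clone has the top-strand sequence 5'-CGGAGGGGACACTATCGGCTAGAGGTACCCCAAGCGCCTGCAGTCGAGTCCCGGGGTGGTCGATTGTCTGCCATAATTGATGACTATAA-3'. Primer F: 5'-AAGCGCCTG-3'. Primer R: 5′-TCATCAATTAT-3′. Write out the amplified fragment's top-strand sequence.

5'-AAGCGCCTGCAGTCGAGTCCCGGGGTGGTCGATTGTCTGCCATAATTGATGA-3'

The forward primer matches the template at positions 32–40.
Taking the reverse complement of TCATCAATTAT gives ATAATTGATGA, found at positions 73–83 on the template; the primer anneals here to the top strand with its 3' end pointing upstream.
The product is the template from position 32 through 83 (52 bp).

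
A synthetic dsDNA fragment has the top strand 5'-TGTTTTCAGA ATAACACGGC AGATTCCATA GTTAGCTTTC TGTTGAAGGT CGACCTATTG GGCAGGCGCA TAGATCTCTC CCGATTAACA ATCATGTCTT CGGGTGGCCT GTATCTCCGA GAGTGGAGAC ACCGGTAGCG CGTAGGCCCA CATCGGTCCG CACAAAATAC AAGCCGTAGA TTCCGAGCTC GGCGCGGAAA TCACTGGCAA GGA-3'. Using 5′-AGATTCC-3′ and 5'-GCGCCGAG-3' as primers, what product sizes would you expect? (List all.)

175 bp, 18 bp

The forward primer AGATTCC matches the top strand at positions 21–27, 178–184.
The reverse primer's reverse complement is CTCGGCGC, matching at positions 188–195.
Each forward site pairs with the reverse site to give a product ending at position 195: sizes 175, 18 bp.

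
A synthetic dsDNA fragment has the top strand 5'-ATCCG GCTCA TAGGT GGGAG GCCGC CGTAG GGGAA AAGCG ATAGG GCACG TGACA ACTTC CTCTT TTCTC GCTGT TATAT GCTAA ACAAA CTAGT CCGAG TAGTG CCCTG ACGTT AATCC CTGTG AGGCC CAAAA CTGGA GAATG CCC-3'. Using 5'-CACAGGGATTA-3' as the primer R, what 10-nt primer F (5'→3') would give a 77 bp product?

The reverse primer's reverse complement TAATCCCTGTG matches the template at positions 115–125, so the product ends at position 125.
A 77 bp product then starts at position 125 − 77 + 1 = 49.
The forward primer is identical to the top strand there: CGTGACAACT.

5'-CGTGACAACT-3'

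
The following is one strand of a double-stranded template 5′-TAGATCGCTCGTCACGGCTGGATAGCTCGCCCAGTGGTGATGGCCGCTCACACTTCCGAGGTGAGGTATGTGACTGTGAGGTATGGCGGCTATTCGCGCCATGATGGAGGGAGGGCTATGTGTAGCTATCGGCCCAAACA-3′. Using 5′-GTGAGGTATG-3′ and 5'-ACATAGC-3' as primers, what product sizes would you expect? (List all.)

The forward primer GTGAGGTATG matches the top strand at positions 61–70, 76–85.
The reverse primer's reverse complement is GCTATGT, matching at positions 115–121.
Each forward site pairs with the reverse site to give a product ending at position 121: sizes 61, 46 bp.

61 bp, 46 bp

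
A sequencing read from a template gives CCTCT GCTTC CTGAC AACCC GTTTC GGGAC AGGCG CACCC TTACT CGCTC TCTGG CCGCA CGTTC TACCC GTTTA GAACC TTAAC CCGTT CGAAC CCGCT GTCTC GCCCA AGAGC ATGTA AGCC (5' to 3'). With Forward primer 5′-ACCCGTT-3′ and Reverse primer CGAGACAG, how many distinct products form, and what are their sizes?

Three products: 90 bp, 40 bp, 23 bp

The forward primer ACCCGTT matches the top strand at positions 17–23, 67–73, 84–90.
The reverse primer's reverse complement is CTGTCTCG, matching at positions 99–106.
Each forward site pairs with the reverse site to give a product ending at position 106: sizes 90, 40, 23 bp.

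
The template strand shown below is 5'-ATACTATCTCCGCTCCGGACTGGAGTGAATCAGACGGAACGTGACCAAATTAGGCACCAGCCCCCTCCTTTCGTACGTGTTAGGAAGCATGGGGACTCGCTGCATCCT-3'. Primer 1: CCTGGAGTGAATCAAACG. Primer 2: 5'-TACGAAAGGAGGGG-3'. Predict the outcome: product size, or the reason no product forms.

Primer 1 (CCTGGAGTGAATCAAACG) does not match the top strand, and its reverse complement CGTTTGATTCACTCCAGG does not match either.
With no annealing site for primer 1, no amplification occurs.

No product — primer 1 has no binding site in the template.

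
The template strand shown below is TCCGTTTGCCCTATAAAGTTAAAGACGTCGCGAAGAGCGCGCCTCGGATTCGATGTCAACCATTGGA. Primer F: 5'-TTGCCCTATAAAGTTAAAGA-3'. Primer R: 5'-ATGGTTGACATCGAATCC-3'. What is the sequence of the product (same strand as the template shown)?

Forward primer TTGCCCTATAAAGTTAAAGA is found on the top strand at positions 6–25.
Reverse complement of the reverse primer: GGATTCGATGTCAACCAT. This occurs on the top strand at positions 46–63.
The product is the template from position 6 through 63 (58 bp).

5'-TTGCCCTATAAAGTTAAAGACGTCGCGAAGAGCGCGCCTCGGATTCGATGTCAACCAT-3'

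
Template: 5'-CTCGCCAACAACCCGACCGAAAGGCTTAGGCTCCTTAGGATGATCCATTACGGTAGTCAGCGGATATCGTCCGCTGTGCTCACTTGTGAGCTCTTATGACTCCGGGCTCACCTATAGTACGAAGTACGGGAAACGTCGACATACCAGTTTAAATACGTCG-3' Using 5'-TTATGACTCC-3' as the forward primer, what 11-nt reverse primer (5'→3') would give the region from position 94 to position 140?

The product's 3' end on the top strand is position 140.
The reverse primer anneals to the top strand over positions 130–140, i.e. to GAAACGTCGAC.
Its sequence written 5'→3' is the reverse complement: GTCGACGTTTC.

5'-GTCGACGTTTC-3'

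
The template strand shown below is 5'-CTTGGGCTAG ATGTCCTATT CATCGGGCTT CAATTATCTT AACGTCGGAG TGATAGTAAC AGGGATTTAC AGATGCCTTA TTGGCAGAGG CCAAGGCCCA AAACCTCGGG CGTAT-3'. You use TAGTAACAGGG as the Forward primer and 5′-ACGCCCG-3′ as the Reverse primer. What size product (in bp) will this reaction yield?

Scanning the template, TAGTAACAGGG occurs at positions 54–64; this primer anneals to the bottom strand there with its 3' end pointing downstream.
The reverse primer's reverse complement is CGGGCGT, which matches the template at positions 107–113.
Product length = (reverse-primer end) − (forward-primer start) + 1 = 113 − 54 + 1 = 60 bp.

60 bp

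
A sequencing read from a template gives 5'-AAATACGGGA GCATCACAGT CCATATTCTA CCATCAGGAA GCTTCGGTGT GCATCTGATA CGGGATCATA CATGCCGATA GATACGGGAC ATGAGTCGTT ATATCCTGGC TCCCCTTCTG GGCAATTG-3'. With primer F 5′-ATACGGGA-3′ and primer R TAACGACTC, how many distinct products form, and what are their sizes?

Three products: 99 bp, 44 bp, 20 bp

The forward primer ATACGGGA matches the top strand at positions 3–10, 58–65, 82–89.
The reverse primer's reverse complement is GAGTCGTTA, matching at positions 93–101.
Each forward site pairs with the reverse site to give a product ending at position 101: sizes 99, 44, 20 bp.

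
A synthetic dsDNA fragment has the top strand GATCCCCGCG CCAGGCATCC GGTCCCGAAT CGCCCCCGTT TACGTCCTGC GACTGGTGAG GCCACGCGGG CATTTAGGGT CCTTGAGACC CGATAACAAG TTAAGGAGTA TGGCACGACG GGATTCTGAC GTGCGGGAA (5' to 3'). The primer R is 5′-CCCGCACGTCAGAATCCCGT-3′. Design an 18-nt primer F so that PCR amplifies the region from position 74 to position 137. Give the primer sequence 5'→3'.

The reverse primer's reverse complement ACGGGATTCTGACGTGCGGG matches the template at positions 118–137; the product starts at position 74.
The forward primer is identical to the top strand over positions 74–91: TTAGGGTCCTTGAGACCC.

5'-TTAGGGTCCTTGAGACCC-3'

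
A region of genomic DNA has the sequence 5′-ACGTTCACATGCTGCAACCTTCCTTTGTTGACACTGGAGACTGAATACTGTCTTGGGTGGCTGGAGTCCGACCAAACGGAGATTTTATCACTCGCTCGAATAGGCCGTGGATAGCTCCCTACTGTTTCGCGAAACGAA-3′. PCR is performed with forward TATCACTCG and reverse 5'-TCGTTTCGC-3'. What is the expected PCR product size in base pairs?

Scanning the template, TATCACTCG occurs at positions 86–94; this primer anneals to the bottom strand there with its 3' end pointing downstream.
Taking the reverse complement of TCGTTTCGC gives GCGAAACGA, found at positions 129–137 on the template; the primer anneals here to the top strand with its 3' end pointing upstream.
Product length = (reverse-primer end) − (forward-primer start) + 1 = 137 − 86 + 1 = 52 bp.

52 bp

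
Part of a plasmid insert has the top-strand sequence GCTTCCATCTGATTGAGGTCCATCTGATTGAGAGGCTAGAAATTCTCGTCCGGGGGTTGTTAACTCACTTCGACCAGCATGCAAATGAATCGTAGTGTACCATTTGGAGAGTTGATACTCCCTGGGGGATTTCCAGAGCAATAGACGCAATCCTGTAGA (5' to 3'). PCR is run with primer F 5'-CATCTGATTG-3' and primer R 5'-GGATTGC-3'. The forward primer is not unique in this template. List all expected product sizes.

148 bp, 133 bp

The forward primer CATCTGATTG matches the top strand at positions 6–15, 21–30.
The reverse primer's reverse complement is GCAATCC, matching at positions 147–153.
Each forward site pairs with the reverse site to give a product ending at position 153: sizes 148, 133 bp.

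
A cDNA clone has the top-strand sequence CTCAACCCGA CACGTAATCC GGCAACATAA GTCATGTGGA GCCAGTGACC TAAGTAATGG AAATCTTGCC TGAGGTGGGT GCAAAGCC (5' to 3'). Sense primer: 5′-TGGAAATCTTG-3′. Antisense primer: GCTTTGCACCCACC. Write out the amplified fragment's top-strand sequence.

5'-TGGAAATCTTGCCTGAGGTGGGTGCAAAGC-3'

Scanning the template, TGGAAATCTTG occurs at positions 58–68; this primer anneals to the bottom strand there with its 3' end pointing downstream.
Reverse complement of the reverse primer: GGTGGGTGCAAAGC. This occurs on the top strand at positions 74–87.
The product is the template from position 58 through 87 (30 bp).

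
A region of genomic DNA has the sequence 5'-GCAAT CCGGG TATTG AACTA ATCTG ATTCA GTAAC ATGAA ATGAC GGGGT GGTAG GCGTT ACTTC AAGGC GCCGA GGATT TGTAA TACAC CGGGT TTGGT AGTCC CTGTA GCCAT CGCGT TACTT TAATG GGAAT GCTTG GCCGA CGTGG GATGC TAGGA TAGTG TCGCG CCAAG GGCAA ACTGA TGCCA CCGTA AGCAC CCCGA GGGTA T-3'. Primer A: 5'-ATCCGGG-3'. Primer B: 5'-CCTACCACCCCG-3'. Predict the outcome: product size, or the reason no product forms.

Yes — a 53 bp product.

Primer A (ATCCGGG) matches the top strand at positions 4–10; it acts as a forward primer.
Primer B's reverse complement is CGGGGTGGTAGG, matching the top strand at positions 45–56; it acts as a reverse primer.
The 3' ends face each other across positions 4–56, giving a 53 bp product.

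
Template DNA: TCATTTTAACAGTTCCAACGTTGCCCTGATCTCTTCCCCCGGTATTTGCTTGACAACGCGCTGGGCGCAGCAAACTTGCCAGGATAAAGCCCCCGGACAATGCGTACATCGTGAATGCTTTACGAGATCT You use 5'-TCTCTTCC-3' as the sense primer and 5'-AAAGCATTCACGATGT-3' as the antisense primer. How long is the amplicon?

92 bp

Scanning the template, TCTCTTCC occurs at positions 30–37; this primer anneals to the bottom strand there with its 3' end pointing downstream.
Taking the reverse complement of AAAGCATTCACGATGT gives ACATCGTGAATGCTTT, found at positions 106–121 on the template; the primer anneals here to the top strand with its 3' end pointing upstream.
The product runs from position 30 to position 121, so its length is 121 − 30 + 1 = 92 bp.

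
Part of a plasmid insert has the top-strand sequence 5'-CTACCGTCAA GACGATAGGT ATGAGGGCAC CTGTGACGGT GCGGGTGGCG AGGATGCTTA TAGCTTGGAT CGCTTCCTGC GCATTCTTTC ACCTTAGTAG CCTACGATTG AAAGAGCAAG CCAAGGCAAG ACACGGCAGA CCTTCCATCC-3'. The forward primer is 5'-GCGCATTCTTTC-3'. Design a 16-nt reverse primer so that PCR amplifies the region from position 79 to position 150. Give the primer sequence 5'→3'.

5'-GGATGGAAGGTCTGCC-3'

The product's 3' end on the top strand is position 150.
The reverse primer anneals to the top strand over positions 135–150, i.e. to GGCAGACCTTCCATCC.
Its sequence written 5'→3' is the reverse complement: GGATGGAAGGTCTGCC.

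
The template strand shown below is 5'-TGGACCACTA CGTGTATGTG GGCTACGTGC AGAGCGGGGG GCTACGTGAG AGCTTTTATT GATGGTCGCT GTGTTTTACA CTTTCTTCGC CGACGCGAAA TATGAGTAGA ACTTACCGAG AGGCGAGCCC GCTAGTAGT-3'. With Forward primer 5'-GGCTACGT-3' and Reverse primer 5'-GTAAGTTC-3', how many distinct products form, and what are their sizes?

Two products: 96 bp, 77 bp

The forward primer GGCTACGT matches the top strand at positions 21–28, 40–47.
The reverse primer's reverse complement is GAACTTAC, matching at positions 109–116.
Each forward site pairs with the reverse site to give a product ending at position 116: sizes 96, 77 bp.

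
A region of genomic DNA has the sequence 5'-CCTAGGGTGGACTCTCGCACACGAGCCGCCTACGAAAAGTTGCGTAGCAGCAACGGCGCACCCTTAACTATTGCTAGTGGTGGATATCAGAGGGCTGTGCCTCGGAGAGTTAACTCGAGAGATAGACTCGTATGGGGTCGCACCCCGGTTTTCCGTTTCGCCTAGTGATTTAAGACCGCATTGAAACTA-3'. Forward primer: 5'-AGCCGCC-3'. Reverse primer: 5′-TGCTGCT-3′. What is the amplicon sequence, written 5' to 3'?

5'-AGCCGCCTACGAAAAGTTGCGTAGCAGCA-3'

The forward primer matches the template at positions 24–30.
Taking the reverse complement of TGCTGCT gives AGCAGCA, found at positions 46–52 on the template; the primer anneals here to the top strand with its 3' end pointing upstream.
The product is the template from position 24 through 52 (29 bp).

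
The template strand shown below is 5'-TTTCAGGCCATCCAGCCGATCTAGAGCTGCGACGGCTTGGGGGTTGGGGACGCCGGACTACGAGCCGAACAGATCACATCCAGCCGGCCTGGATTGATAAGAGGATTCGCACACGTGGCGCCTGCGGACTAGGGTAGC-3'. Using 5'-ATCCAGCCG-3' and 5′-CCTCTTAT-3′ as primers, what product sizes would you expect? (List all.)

95 bp, 27 bp

The forward primer ATCCAGCCG matches the top strand at positions 10–18, 78–86.
The reverse primer's reverse complement is ATAAGAGG, matching at positions 97–104.
Each forward site pairs with the reverse site to give a product ending at position 104: sizes 95, 27 bp.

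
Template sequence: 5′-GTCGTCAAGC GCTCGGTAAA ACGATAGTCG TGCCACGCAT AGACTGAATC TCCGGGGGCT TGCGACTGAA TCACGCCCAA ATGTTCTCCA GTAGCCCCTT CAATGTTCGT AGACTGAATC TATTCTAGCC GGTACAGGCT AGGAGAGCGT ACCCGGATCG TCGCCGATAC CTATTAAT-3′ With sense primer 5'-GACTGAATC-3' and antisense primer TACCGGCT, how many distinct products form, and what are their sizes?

Three products: 93 bp, 71 bp, 23 bp

The forward primer GACTGAATC matches the top strand at positions 42–50, 64–72, 112–120.
The reverse primer's reverse complement is AGCCGGTA, matching at positions 127–134.
Each forward site pairs with the reverse site to give a product ending at position 134: sizes 93, 71, 23 bp.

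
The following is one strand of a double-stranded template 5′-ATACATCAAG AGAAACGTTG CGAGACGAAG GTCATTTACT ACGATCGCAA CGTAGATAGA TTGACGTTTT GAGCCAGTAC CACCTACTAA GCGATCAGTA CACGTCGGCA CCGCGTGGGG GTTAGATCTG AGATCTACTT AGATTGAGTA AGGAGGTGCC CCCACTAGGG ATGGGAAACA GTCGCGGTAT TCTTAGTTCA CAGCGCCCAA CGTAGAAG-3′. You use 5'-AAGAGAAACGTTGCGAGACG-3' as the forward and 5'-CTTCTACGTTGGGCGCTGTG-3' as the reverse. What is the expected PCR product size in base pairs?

Forward primer AAGAGAAACGTTGCGAGACG is found on the top strand at positions 8–27.
Reverse complement of the reverse primer: CACAGCGCCCAACGTAGAAG. This occurs on the top strand at positions 199–218.
The product runs from position 8 to position 218, so its length is 218 − 8 + 1 = 211 bp.

211 bp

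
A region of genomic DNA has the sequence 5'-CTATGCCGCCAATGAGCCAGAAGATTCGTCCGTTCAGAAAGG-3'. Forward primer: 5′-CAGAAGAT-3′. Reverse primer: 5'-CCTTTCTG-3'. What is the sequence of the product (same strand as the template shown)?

5'-CAGAAGATTCGTCCGTTCAGAAAGG-3'

Scanning the template, CAGAAGAT occurs at positions 18–25; this primer anneals to the bottom strand there with its 3' end pointing downstream.
The reverse primer's reverse complement is CAGAAAGG, which matches the template at positions 35–42.
The product is the template from position 18 through 42 (25 bp).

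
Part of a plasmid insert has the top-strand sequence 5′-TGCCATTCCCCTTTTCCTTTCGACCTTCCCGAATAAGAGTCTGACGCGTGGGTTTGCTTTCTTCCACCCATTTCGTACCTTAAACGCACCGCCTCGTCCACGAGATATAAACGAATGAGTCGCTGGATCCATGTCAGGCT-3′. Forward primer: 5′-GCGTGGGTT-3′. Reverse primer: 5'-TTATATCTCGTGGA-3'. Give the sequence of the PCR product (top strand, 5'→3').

Forward primer GCGTGGGTT is found on the top strand at positions 46–54.
The reverse primer's reverse complement is TCCACGAGATATAA, which matches the template at positions 97–110.
The product is the template from position 46 through 110 (65 bp).

5'-GCGTGGGTTTGCTTTCTTCCACCCATTTCGTACCTTAAACGCACCGCCTCGTCCACGAGATATAA-3'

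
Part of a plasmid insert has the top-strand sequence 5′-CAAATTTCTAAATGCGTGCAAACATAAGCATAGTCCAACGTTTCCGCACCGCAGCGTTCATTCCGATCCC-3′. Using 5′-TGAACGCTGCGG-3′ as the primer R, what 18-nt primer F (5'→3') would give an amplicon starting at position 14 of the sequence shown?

The reverse primer's reverse complement CCGCAGCGTTCA matches the template at positions 49–60; the product starts at position 14.
The forward primer is identical to the top strand over positions 14–31: GCGTGCAAACATAAGCAT.

5'-GCGTGCAAACATAAGCAT-3'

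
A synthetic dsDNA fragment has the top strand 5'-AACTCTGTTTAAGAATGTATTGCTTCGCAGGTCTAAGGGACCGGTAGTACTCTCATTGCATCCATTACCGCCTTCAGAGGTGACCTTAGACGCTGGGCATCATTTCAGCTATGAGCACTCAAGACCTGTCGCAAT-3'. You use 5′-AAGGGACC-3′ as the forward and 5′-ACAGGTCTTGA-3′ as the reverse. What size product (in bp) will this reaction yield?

Forward primer AAGGGACC is found on the top strand at positions 35–42.
Reverse complement of the reverse primer: TCAAGACCTGT. This occurs on the top strand at positions 119–129.
Product length = (reverse-primer end) − (forward-primer start) + 1 = 129 − 35 + 1 = 95 bp.

95 bp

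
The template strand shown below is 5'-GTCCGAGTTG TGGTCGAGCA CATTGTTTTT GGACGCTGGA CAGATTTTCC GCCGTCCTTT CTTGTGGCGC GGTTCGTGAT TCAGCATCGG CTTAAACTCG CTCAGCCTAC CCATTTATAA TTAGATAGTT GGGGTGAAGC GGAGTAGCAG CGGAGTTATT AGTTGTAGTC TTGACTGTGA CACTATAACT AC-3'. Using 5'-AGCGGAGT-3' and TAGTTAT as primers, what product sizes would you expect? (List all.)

54 bp, 43 bp

The forward primer AGCGGAGT matches the top strand at positions 138–145, 149–156.
The reverse primer's reverse complement is ATAACTA, matching at positions 185–191.
Each forward site pairs with the reverse site to give a product ending at position 191: sizes 54, 43 bp.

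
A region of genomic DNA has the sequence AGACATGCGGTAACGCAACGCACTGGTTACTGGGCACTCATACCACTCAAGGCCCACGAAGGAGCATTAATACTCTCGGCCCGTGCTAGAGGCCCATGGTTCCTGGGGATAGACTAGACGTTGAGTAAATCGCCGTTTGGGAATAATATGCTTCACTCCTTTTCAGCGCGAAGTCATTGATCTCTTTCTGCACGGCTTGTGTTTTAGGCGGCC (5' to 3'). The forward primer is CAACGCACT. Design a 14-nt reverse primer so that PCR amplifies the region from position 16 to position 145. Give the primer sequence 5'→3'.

5'-TATTCCCAAACGGC-3'

The product's 3' end on the top strand is position 145.
The reverse primer anneals to the top strand over positions 132–145, i.e. to GCCGTTTGGGAATA.
Its sequence written 5'→3' is the reverse complement: TATTCCCAAACGGC.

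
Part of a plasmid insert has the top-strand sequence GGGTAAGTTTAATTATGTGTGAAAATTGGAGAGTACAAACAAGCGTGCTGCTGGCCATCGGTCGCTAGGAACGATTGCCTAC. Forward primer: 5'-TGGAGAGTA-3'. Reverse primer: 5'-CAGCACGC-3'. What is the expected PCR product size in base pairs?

The forward primer matches the template at positions 27–35.
The reverse primer's reverse complement is GCGTGCTG, which matches the template at positions 43–50.
The product runs from position 27 to position 50, so its length is 50 − 27 + 1 = 24 bp.

24 bp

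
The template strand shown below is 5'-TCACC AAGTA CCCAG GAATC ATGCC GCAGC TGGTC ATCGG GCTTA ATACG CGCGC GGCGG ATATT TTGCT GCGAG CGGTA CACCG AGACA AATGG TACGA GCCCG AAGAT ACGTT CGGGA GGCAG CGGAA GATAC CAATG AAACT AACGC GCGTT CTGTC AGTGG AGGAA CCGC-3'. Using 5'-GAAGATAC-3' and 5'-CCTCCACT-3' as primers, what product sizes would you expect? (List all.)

64 bp, 41 bp

The forward primer GAAGATAC matches the top strand at positions 105–112, 128–135.
The reverse primer's reverse complement is AGTGGAGG, matching at positions 161–168.
Each forward site pairs with the reverse site to give a product ending at position 168: sizes 64, 41 bp.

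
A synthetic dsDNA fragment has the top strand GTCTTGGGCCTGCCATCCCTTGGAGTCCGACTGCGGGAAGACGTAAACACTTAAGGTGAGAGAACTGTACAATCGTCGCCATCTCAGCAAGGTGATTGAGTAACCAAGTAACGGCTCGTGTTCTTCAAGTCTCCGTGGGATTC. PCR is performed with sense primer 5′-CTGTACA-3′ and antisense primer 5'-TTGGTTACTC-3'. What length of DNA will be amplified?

The forward primer matches the template at positions 65–71.
Reverse complement of the reverse primer: GAGTAACCAA. This occurs on the top strand at positions 98–107.
The product runs from position 65 to position 107, so its length is 107 − 65 + 1 = 43 bp.

43 bp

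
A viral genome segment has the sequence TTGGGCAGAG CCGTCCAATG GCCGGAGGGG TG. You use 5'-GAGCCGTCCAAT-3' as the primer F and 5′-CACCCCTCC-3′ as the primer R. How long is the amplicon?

Scanning the template, GAGCCGTCCAAT occurs at positions 8–19; this primer anneals to the bottom strand there with its 3' end pointing downstream.
The reverse primer's reverse complement is GGAGGGGTG, which matches the template at positions 24–32.
The product runs from position 8 to position 32, so its length is 32 − 8 + 1 = 25 bp.

25 bp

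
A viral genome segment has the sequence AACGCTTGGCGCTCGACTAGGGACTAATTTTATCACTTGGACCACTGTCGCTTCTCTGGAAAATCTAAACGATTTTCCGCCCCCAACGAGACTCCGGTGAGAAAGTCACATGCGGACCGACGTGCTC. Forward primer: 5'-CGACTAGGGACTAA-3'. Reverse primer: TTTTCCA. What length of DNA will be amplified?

50 bp

Forward primer CGACTAGGGACTAA is found on the top strand at positions 14–27.
The reverse primer's reverse complement is TGGAAAA, which matches the template at positions 57–63.
The product runs from position 14 to position 63, so its length is 63 − 14 + 1 = 50 bp.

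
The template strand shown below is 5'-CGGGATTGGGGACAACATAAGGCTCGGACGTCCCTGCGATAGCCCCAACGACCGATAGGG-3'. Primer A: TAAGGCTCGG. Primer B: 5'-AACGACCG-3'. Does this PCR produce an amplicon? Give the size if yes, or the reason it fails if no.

Primer A (TAAGGCTCGG) matches the top strand at positions 18–27 (3' end points downstream).
Primer B (AACGACCG) also matches the top strand directly, at positions 47–54 — its reverse complement CGGTCGTT is not present.
Both primers anneal to the bottom strand with 3' ends pointing the same way, so neither can prime synthesis back toward the other.

No product — both primers anneal to the same strand and extend in the same direction.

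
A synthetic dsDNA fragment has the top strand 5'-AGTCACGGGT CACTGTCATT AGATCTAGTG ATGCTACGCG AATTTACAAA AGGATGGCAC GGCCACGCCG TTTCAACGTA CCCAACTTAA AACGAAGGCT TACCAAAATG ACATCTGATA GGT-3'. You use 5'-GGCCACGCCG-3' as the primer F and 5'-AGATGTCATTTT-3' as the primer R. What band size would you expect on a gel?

56 bp

Forward primer GGCCACGCCG is found on the top strand at positions 61–70.
The reverse primer's reverse complement is AAAATGACATCT, which matches the template at positions 105–116.
Product length = (reverse-primer end) − (forward-primer start) + 1 = 116 − 61 + 1 = 56 bp.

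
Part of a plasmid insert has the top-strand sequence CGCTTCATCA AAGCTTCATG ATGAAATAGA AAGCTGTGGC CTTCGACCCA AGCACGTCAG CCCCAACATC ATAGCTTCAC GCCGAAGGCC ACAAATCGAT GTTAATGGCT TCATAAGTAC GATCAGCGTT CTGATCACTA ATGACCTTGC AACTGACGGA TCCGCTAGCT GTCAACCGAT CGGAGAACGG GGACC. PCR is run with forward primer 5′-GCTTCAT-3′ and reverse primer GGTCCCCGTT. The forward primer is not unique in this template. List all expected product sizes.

The forward primer GCTTCAT matches the top strand at positions 2–8, 13–19, 108–114.
The reverse primer's reverse complement is AACGGGGACC, matching at positions 186–195.
Each forward site pairs with the reverse site to give a product ending at position 195: sizes 194, 183, 88 bp.

194 bp, 183 bp, 88 bp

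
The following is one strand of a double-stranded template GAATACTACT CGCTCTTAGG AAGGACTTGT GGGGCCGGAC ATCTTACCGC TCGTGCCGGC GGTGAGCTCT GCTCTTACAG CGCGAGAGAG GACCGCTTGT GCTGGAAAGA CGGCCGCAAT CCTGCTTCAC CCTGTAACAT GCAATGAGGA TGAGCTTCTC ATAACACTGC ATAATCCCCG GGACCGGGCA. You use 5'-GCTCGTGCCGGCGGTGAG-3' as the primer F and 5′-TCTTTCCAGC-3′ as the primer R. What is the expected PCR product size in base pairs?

62 bp

The forward primer matches the template at positions 49–66.
Taking the reverse complement of TCTTTCCAGC gives GCTGGAAAGA, found at positions 101–110 on the template; the primer anneals here to the top strand with its 3' end pointing upstream.
Product length = (reverse-primer end) − (forward-primer start) + 1 = 110 − 49 + 1 = 62 bp.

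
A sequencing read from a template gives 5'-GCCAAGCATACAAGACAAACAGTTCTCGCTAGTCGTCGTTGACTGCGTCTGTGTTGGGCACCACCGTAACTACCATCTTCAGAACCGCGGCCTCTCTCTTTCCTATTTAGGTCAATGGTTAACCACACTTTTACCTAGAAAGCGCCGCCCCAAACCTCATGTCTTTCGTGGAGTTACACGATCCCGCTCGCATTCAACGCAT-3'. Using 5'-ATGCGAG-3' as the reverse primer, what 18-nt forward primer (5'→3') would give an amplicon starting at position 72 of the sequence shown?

The reverse primer's reverse complement CTCGCAT matches the template at positions 187–193; the product starts at position 72.
The forward primer is identical to the top strand over positions 72–89: ACCATCTTCAGAACCGCG.

5'-ACCATCTTCAGAACCGCG-3'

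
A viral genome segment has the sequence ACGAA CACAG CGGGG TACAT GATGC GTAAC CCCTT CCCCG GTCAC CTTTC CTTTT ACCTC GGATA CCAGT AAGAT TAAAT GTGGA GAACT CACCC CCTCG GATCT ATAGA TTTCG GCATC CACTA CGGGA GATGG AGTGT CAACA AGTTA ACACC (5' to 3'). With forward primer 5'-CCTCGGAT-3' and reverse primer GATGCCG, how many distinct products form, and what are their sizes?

Two products: 64 bp, 25 bp

The forward primer CCTCGGAT matches the top strand at positions 57–64, 96–103.
The reverse primer's reverse complement is CGGCATC, matching at positions 114–120.
Each forward site pairs with the reverse site to give a product ending at position 120: sizes 64, 25 bp.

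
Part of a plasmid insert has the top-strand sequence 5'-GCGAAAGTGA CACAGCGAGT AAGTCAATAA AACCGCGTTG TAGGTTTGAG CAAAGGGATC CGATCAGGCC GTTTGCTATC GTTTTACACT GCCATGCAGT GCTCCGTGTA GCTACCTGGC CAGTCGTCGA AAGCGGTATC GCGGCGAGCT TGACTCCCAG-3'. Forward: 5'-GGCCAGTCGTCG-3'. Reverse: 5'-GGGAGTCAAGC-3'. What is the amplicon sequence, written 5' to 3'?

The forward primer matches the template at positions 118–129.
Reverse complement of the reverse primer: GCTTGACTCCC. This occurs on the top strand at positions 148–158.
The product is the template from position 118 through 158 (41 bp).

5'-GGCCAGTCGTCGAAAGCGGTATCGCGGCGAGCTTGACTCCC-3'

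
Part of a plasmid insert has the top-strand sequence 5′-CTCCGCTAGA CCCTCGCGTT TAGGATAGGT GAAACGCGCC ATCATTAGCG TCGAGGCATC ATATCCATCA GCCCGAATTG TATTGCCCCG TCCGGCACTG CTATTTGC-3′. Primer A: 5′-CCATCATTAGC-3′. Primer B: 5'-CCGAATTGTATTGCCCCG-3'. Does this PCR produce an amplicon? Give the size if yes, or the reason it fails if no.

Primer A (CCATCATTAGC) matches the top strand at positions 39–49 (3' end points downstream).
Primer B (CCGAATTGTATTGCCCCG) also matches the top strand directly, at positions 73–90 — its reverse complement CGGGGCAATACAATTCGG is not present.
Both primers anneal to the bottom strand with 3' ends pointing the same way, so neither can prime synthesis back toward the other.

No product — both primers anneal to the same strand and extend in the same direction.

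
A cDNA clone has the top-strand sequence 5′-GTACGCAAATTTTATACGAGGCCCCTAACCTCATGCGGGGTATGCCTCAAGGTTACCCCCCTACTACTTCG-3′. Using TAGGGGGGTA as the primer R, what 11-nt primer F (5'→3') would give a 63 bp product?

The reverse primer's reverse complement TACCCCCCTA matches the template at positions 54–63, so the product ends at position 63.
A 63 bp product then starts at position 63 − 63 + 1 = 1.
The forward primer is identical to the top strand there: GTACGCAAATT.

5'-GTACGCAAATT-3'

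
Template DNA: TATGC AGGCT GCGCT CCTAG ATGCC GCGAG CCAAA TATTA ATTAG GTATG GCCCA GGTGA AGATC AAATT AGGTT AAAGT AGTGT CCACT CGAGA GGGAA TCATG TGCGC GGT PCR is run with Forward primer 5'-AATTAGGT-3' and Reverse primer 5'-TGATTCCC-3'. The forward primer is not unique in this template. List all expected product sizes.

The forward primer AATTAGGT matches the top strand at positions 40–47, 67–74.
The reverse primer's reverse complement is GGGAATCA, matching at positions 96–103.
Each forward site pairs with the reverse site to give a product ending at position 103: sizes 64, 37 bp.

64 bp, 37 bp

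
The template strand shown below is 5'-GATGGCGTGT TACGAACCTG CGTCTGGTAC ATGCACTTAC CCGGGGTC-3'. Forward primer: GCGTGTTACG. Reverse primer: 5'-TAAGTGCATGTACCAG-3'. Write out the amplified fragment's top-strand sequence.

The forward primer matches the template at positions 5–14.
The reverse primer's reverse complement is CTGGTACATGCACTTA, which matches the template at positions 24–39.
The product is the template from position 5 through 39 (35 bp).

5'-GCGTGTTACGAACCTGCGTCTGGTACATGCACTTA-3'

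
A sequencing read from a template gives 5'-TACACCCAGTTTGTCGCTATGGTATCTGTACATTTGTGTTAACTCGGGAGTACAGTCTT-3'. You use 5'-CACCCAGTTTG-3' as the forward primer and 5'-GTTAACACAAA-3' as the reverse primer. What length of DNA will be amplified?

41 bp

Scanning the template, CACCCAGTTTG occurs at positions 3–13; this primer anneals to the bottom strand there with its 3' end pointing downstream.
Reverse complement of the reverse primer: TTTGTGTTAAC. This occurs on the top strand at positions 33–43.
Amplicon spans positions 3–43: 41 bp.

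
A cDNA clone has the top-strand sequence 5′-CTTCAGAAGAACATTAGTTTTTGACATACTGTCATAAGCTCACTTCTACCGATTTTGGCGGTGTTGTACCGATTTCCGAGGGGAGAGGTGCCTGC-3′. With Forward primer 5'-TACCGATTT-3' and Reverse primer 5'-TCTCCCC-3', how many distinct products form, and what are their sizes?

The forward primer TACCGATTT matches the top strand at positions 47–55, 67–75.
The reverse primer's reverse complement is GGGGAGA, matching at positions 80–86.
Each forward site pairs with the reverse site to give a product ending at position 86: sizes 40, 20 bp.

Two products: 40 bp, 20 bp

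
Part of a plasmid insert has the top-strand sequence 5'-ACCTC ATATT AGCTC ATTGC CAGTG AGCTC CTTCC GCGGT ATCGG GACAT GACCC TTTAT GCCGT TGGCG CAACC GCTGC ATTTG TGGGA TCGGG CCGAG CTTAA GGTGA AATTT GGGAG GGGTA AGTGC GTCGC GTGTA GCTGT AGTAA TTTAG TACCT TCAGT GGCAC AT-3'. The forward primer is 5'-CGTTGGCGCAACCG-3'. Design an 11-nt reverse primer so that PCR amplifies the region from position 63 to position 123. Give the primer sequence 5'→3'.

5'-CCCCTCCCAAA-3'

The product's 3' end on the top strand is position 123.
The reverse primer anneals to the top strand over positions 113–123, i.e. to TTTGGGAGGGG.
Its sequence written 5'→3' is the reverse complement: CCCCTCCCAAA.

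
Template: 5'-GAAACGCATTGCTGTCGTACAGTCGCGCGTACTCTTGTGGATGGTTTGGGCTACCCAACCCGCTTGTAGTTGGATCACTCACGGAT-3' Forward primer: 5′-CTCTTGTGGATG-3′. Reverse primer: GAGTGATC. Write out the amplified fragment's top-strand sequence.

Scanning the template, CTCTTGTGGATG occurs at positions 32–43; this primer anneals to the bottom strand there with its 3' end pointing downstream.
Taking the reverse complement of GAGTGATC gives GATCACTC, found at positions 73–80 on the template; the primer anneals here to the top strand with its 3' end pointing upstream.
The product is the template from position 32 through 80 (49 bp).

5'-CTCTTGTGGATGGTTTGGGCTACCCAACCCGCTTGTAGTTGGATCACTC-3'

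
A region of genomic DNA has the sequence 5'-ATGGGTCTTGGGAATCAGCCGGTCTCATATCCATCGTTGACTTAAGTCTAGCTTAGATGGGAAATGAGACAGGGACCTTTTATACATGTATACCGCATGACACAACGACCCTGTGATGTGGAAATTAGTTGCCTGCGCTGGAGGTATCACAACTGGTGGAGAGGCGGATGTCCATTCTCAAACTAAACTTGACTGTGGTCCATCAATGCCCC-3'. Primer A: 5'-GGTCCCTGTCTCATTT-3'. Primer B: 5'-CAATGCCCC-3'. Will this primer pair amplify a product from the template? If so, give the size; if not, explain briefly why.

No product — the primers' 3' ends point away from each other.

Primer A (GGTCCCTGTCTCATTT) has reverse complement AAATGAGACAGGGACC, which matches the top strand at positions 62–77; primer A anneals to the top strand there with its 3' end pointing upstream toward position 62.
Primer B (CAATGCCCC) matches the top strand directly at positions 204–212; it anneals to the bottom strand with its 3' end pointing downstream toward position 212.
The 3' ends diverge (primer A extends toward position 1, primer B toward position 212), so the primers never converge on a shared product.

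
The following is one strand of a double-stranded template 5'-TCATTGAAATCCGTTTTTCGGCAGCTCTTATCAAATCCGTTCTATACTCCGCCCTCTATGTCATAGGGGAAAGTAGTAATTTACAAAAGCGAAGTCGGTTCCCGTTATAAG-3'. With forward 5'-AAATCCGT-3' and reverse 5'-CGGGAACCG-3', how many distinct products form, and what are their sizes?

The forward primer AAATCCGT matches the top strand at positions 7–14, 33–40.
The reverse primer's reverse complement is CGGTTCCCG, matching at positions 96–104.
Each forward site pairs with the reverse site to give a product ending at position 104: sizes 98, 72 bp.

Two products: 98 bp, 72 bp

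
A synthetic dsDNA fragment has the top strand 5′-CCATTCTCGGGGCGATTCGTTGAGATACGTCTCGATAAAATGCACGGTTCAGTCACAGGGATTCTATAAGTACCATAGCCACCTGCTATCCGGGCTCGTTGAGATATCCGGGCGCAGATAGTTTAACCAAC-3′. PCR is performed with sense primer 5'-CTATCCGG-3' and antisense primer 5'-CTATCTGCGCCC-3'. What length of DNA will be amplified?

36 bp

Forward primer CTATCCGG is found on the top strand at positions 86–93.
The reverse primer's reverse complement is GGGCGCAGATAG, which matches the template at positions 110–121.
The product runs from position 86 to position 121, so its length is 121 − 86 + 1 = 36 bp.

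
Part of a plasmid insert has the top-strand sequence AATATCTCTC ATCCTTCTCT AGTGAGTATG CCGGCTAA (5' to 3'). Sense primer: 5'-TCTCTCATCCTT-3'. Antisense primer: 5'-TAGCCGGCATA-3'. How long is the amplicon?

33 bp

The forward primer matches the template at positions 5–16.
Taking the reverse complement of TAGCCGGCATA gives TATGCCGGCTA, found at positions 27–37 on the template; the primer anneals here to the top strand with its 3' end pointing upstream.
Amplicon spans positions 5–37: 33 bp.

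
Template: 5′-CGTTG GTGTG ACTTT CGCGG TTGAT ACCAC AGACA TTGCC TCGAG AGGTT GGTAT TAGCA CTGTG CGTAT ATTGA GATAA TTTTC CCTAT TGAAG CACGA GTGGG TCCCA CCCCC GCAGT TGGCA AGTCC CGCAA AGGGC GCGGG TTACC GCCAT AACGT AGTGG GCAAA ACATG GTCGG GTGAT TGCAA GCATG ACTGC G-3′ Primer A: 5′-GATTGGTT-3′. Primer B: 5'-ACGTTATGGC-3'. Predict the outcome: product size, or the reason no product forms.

Primer A (GATTGGTT) does not match the top strand, and its reverse complement AACCAATC does not match either.
With no annealing site for primer A, no amplification occurs.

No product — primer A has no binding site in the template.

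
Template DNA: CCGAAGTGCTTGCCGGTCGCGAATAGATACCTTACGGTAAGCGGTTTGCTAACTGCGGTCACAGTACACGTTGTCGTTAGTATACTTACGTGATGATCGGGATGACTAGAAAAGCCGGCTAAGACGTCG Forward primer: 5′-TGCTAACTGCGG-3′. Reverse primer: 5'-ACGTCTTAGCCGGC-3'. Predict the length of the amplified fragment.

The forward primer matches the template at positions 47–58.
Reverse complement of the reverse primer: GCCGGCTAAGACGT. This occurs on the top strand at positions 114–127.
Amplicon spans positions 47–127: 81 bp.

81 bp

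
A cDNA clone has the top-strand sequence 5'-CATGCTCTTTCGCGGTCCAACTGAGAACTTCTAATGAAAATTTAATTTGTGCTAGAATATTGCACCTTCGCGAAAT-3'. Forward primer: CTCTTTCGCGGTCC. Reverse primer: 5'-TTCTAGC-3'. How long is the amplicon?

53 bp

The forward primer matches the template at positions 5–18.
The reverse primer's reverse complement is GCTAGAA, which matches the template at positions 51–57.
Product length = (reverse-primer end) − (forward-primer start) + 1 = 57 − 5 + 1 = 53 bp.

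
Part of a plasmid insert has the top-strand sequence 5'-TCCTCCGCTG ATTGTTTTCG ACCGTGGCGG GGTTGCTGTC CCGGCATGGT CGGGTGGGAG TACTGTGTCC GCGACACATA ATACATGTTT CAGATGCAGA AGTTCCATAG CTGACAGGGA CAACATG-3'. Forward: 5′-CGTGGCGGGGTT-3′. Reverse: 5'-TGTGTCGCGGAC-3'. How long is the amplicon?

Scanning the template, CGTGGCGGGGTT occurs at positions 23–34; this primer anneals to the bottom strand there with its 3' end pointing downstream.
The reverse primer's reverse complement is GTCCGCGACACA, which matches the template at positions 67–78.
Amplicon spans positions 23–78: 56 bp.

56 bp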